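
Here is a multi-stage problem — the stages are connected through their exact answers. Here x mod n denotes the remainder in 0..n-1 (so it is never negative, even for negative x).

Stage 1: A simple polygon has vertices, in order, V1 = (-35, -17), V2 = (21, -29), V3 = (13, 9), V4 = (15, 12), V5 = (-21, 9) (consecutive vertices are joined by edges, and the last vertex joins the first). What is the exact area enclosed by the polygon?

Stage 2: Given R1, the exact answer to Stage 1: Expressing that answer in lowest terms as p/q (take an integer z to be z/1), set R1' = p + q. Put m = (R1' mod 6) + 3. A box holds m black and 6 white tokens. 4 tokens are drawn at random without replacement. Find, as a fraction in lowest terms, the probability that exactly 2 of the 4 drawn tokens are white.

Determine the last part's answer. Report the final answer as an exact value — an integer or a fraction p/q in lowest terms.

63/143

Stage 1: cross terms: (-35*-29 - 21*-17)=1372, (21*9 - 13*-29)=566, (13*12 - 15*9)=21, (15*9 - -21*12)=387, (-21*-17 - -35*9)=672; twice the area = |3018| = 3018; area = 1509; answer 1509
Stage 2: R1 = 1509; threaded value p + q = 1510; m = 7; total draws C(13,4) = 715; favorable C(6,2)*C(7,2) = 315; P = 63/143; answer 63/143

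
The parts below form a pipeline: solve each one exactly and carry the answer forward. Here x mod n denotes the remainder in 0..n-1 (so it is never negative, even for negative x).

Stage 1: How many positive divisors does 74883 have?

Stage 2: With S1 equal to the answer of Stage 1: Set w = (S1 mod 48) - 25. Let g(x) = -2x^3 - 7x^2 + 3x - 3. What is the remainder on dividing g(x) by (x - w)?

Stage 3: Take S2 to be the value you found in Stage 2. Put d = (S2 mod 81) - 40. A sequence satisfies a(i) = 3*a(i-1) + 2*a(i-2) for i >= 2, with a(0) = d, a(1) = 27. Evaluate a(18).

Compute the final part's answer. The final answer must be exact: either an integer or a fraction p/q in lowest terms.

71884223833

Stage 1: 74883 = 3 * 109 * 229; number of divisors = (1+1) * (1+1) * (1+1) = 8; answer 8
Stage 2: S1 = 8; w = -17; remainder = value at the root: -2*(-17)^3 - 7*(-17)^2 + 3*(-17)^1 - 3 = (9826) + (-2023) + (-51) + (-3) = 7749; answer 7749
Stage 3: S2 = 7749; d = 14; a(2) = 3*(27) + 2*(14) = 109; iterating: a(2)=109, a(3)=381, a(4)=1361, a(5)=4845, a(6)=17257, a(7)=61461, a(8)=218897, a(9)=779613, a(10)=2776633, a(11)=9889125, a(12)=35220641, a(13)=125440173, a(14)=446761801, a(15)=1591165749, a(16)=5667020849, a(17)=20183394045, a(18)=71884223833; answer 71884223833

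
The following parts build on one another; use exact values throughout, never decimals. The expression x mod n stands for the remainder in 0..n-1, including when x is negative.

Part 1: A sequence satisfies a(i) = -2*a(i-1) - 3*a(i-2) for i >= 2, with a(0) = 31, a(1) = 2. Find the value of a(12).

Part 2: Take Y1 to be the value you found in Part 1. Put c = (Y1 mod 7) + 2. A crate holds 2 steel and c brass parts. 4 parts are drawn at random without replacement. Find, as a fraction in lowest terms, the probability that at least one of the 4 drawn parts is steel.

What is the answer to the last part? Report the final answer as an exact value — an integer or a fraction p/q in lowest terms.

Part 1: a(2) = -2*(2) - 3*(31) = -97; iterating: a(2)=-97, a(3)=188, a(4)=-85, a(5)=-394, a(6)=1043, a(7)=-904, a(8)=-1321, a(9)=5354, a(10)=-6745, a(11)=-2572, a(12)=25379; answer 25379
Part 2: Y1 = 25379; c = 6; total draws C(8,4) = 70; complement C(6,4) = 15; favorable 70 - 15 = 55; P = 11/14; answer 11/14

11/14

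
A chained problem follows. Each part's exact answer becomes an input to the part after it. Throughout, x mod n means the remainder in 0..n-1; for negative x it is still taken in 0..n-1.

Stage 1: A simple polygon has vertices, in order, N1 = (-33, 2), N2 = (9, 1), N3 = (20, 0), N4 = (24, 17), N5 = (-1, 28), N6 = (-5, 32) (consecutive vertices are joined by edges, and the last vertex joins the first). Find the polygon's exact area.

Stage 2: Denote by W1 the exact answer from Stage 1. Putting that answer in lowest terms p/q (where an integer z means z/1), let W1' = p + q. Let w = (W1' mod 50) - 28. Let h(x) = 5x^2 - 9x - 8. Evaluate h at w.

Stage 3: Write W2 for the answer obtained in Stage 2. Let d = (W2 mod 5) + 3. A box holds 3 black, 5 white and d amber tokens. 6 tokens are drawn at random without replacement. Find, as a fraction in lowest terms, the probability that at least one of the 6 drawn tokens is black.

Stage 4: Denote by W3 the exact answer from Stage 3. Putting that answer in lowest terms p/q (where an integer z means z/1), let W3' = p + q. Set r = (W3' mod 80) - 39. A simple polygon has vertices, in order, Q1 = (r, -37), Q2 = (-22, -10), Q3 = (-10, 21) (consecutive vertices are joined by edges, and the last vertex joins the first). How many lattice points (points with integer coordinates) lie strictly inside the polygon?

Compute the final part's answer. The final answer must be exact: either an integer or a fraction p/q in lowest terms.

Stage 1: cross terms: (-33*1 - 9*2)=-51, (9*0 - 20*1)=-20, (20*17 - 24*0)=340, (24*28 - -1*17)=689, (-1*32 - -5*28)=108, (-5*2 - -33*32)=1046; twice the area = |2112| = 2112; area = 1056; answer 1056
Stage 2: W1 = 1056; threaded value p + q = 1057; w = -21; 5*(-21)^2 - 9*(-21)^1 - 8 = (2205) + (189) + (-8) = 2386; answer 2386
Stage 3: W2 = 2386; d = 4; total draws C(12,6) = 924; complement C(9,6) = 84; favorable 924 - 84 = 840; P = 10/11; answer 10/11
Stage 4: W3 = 10/11; threaded value p + q = 21; r = -18; cross terms: (-18*-10 - -22*-37)=-634, (-22*21 - -10*-10)=-562, (-10*-37 - -18*21)=748; twice the area = |-448| = 448; area = 224; boundary points = 1 + 1 + 2 = 4; strictly interior points = area - boundary/2 + 1 = 223; answer 223

223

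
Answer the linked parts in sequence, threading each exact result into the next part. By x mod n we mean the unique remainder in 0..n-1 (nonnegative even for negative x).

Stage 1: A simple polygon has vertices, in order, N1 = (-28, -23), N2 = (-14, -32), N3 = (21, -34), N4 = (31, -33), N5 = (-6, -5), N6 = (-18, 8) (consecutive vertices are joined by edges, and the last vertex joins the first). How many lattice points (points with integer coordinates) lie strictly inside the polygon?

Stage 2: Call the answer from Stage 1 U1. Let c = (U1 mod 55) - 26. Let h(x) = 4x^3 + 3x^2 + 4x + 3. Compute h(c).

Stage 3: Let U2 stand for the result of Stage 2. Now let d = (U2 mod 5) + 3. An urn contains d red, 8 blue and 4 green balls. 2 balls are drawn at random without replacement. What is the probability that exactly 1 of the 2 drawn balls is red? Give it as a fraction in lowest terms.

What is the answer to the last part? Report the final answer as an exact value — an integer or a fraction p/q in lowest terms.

Stage 1: cross terms: (-28*-32 - -14*-23)=574, (-14*-34 - 21*-32)=1148, (21*-33 - 31*-34)=361, (31*-5 - -6*-33)=-353, (-6*8 - -18*-5)=-138, (-18*-23 - -28*8)=638; twice the area = |2230| = 2230; area = 1115; boundary points = 1 + 1 + 1 + 1 + 1 + 1 = 6; strictly interior points = area - boundary/2 + 1 = 1113; answer 1113
Stage 2: U1 = 1113; c = -13; 4*(-13)^3 + 3*(-13)^2 + 4*(-13)^1 + 3 = (-8788) + (507) + (-52) + (3) = -8330; answer -8330
Stage 3: U2 = -8330; d = 3; total draws C(15,2) = 105; favorable C(3,1)*C(12,1) = 36; P = 12/35; answer 12/35

12/35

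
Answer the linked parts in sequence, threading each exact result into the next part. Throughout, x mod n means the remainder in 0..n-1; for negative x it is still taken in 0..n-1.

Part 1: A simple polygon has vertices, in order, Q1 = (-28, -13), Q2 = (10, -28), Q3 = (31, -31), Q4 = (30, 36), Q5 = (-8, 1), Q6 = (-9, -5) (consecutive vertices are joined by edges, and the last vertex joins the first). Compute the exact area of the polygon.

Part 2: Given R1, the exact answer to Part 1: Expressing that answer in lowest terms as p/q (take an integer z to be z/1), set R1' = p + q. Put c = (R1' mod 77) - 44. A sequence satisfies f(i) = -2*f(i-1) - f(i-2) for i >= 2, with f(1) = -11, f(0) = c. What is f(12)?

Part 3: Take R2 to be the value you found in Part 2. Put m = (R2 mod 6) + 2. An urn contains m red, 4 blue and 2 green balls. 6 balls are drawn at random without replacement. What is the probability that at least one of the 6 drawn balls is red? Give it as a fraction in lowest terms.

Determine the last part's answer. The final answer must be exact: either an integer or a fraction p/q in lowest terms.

Part 1: cross terms: (-28*-28 - 10*-13)=914, (10*-31 - 31*-28)=558, (31*36 - 30*-31)=2046, (30*1 - -8*36)=318, (-8*-5 - -9*1)=49, (-9*-13 - -28*-5)=-23; twice the area = |3862| = 3862; area = 1931; answer 1931
Part 2: R1 = 1931; threaded value p + q = 1932; c = -37; f(2) = -2*(-11) - 1*(-37) = 59; iterating: f(2)=59, f(3)=-107, f(4)=155, f(5)=-203, f(6)=251, f(7)=-299, f(8)=347, f(9)=-395, f(10)=443, f(11)=-491, f(12)=539; answer 539
Part 3: R2 = 539; m = 7; total draws C(13,6) = 1716; complement C(6,6) = 1; favorable 1716 - 1 = 1715; P = 1715/1716; answer 1715/1716

1715/1716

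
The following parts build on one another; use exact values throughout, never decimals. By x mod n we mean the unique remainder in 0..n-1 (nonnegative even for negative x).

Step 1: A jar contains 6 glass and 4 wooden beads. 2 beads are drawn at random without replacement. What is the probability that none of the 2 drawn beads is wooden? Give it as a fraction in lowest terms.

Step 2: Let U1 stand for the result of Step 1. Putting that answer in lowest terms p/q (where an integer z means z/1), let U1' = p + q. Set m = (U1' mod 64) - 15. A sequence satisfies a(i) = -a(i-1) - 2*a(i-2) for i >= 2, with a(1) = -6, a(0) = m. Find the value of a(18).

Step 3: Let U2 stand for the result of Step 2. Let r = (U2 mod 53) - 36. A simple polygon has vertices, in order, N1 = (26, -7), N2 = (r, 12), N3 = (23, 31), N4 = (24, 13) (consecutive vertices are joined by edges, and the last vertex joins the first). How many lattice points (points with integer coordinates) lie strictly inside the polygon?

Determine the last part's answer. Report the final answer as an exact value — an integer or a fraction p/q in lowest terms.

Step 1: total draws C(10,2) = 45; favorable C(6,2) = 15; P = 1/3; answer 1/3
Step 2: U1 = 1/3; threaded value p + q = 4; m = -11; a(2) = -1*(-6) - 2*(-11) = 28; iterating: a(2)=28, a(3)=-16, a(4)=-40, a(5)=72, a(6)=8, a(7)=-152, a(8)=136, a(9)=168, a(10)=-440, a(11)=104, a(12)=776, a(13)=-984, a(14)=-568, a(15)=2536, a(16)=-1400, a(17)=-3672, a(18)=6472; answer 6472
Step 3: U2 = 6472; r = -30; cross terms: (26*12 - -30*-7)=102, (-30*31 - 23*12)=-1206, (23*13 - 24*31)=-445, (24*-7 - 26*13)=-506; twice the area = |-2055| = 2055; area = 2055/2; boundary points = 1 + 1 + 1 + 2 = 5; strictly interior points = area - boundary/2 + 1 = 1026; answer 1026

1026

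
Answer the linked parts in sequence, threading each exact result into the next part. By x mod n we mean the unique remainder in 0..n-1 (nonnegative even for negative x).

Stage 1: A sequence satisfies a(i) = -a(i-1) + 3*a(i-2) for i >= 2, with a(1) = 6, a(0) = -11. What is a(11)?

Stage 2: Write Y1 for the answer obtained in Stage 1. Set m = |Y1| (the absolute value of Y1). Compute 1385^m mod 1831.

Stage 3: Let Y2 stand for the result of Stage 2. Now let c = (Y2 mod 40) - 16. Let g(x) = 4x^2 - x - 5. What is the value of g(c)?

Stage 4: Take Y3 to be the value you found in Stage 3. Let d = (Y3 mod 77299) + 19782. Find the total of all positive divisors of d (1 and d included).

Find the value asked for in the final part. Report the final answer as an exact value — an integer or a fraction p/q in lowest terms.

Stage 1: a(2) = -1*(6) + 3*(-11) = -39; iterating: a(2)=-39, a(3)=57, a(4)=-174, a(5)=345, a(6)=-867, a(7)=1902, a(8)=-4503, a(9)=10209, a(10)=-23718, a(11)=54345; answer 54345
Stage 2: Y1 = 54345; m = 54345; squarings mod 1831: 1385^1=1385, 1385^2=1168, 1385^4=129, 1385^8=162, 1385^16=610, 1385^32=407, 1385^64=859, 1385^128=1819, 1385^256=144, 1385^512=595, 1385^1024=642, 1385^2048=189, 1385^4096=932, 1385^8192=730, 1385^16384=79, 1385^32768=748; 1385^54345 = 1385^1 * 1385^8 * 1385^64 * 1385^1024 * 1385^4096 * 1385^16384 * 1385^32768 = 32 (mod 1831); answer 32
Stage 3: Y2 = 32; c = 16; 4*(16)^2 - 1*(16)^1 - 5 = (1024) + (-16) + (-5) = 1003; answer 1003
Stage 4: Y3 = 1003; d = 20785; 20785 = 5 * 4157; sigma = (1 + 5) * (1 + 4157) = 6 * 4158 = 24948; answer 24948

24948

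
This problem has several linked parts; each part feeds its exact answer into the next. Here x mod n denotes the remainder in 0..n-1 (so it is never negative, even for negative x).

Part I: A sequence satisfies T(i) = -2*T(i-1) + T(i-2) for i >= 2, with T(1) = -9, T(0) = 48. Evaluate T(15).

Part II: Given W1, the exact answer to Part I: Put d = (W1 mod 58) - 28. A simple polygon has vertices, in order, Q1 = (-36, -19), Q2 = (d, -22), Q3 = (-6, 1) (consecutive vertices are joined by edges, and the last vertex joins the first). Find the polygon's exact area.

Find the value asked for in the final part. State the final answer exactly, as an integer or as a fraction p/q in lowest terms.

Part I: T(2) = -2*(-9) + 1*(48) = 66; iterating: T(2)=66, T(3)=-141, T(4)=348, T(5)=-837, T(6)=2022, T(7)=-4881, T(8)=11784, T(9)=-28449, T(10)=68682, T(11)=-165813, T(12)=400308, T(13)=-966429, T(14)=2333166, T(15)=-5632761; answer -5632761
Part II: W1 = -5632761; d = -3; cross terms: (-36*-22 - -3*-19)=735, (-3*1 - -6*-22)=-135, (-6*-19 - -36*1)=150; twice the area = |750| = 750; area = 375; answer 375

375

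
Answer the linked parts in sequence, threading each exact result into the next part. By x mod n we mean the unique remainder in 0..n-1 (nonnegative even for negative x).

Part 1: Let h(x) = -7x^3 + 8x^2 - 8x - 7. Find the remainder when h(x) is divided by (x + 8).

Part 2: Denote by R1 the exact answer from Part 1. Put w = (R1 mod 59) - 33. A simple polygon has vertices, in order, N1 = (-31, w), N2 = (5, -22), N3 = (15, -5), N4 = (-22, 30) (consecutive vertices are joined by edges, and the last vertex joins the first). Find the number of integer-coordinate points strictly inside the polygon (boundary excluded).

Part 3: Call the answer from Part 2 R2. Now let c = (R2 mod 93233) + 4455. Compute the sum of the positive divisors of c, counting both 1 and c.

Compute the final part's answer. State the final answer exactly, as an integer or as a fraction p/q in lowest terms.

17856

Part 1: remainder = value at the root: -7*(-8)^3 + 8*(-8)^2 - 8*(-8)^1 - 7 = (3584) + (512) + (64) + (-7) = 4153; answer 4153
Part 2: R1 = 4153; w = -10; cross terms: (-31*-22 - 5*-10)=732, (5*-5 - 15*-22)=305, (15*30 - -22*-5)=340, (-22*-10 - -31*30)=1150; twice the area = |2527| = 2527; area = 2527/2; boundary points = 12 + 1 + 1 + 1 = 15; strictly interior points = area - boundary/2 + 1 = 1257; answer 1257
Part 3: R2 = 1257; c = 5712; 5712 = 2^4 * 3 * 7 * 17; sigma = (1 + 2 + 4 + 8 + 16) * (1 + 3) * (1 + 7) * (1 + 17) = 31 * 4 * 8 * 18 = 17856; answer 17856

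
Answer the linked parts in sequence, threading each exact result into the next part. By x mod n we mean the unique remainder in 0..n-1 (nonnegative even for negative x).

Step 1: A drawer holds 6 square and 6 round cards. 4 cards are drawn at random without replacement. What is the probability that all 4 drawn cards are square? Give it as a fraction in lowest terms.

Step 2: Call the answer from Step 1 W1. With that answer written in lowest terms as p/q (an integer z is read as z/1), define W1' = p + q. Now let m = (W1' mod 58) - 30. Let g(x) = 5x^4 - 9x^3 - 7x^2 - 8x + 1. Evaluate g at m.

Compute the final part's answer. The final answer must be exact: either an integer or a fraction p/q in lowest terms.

Step 1: total draws C(12,4) = 495; favorable C(6,4) = 15; P = 1/33; answer 1/33
Step 2: W1 = 1/33; threaded value p + q = 34; m = 4; 5*(4)^4 - 9*(4)^3 - 7*(4)^2 - 8*(4)^1 + 1 = (1280) + (-576) + (-112) + (-32) + (1) = 561; answer 561

561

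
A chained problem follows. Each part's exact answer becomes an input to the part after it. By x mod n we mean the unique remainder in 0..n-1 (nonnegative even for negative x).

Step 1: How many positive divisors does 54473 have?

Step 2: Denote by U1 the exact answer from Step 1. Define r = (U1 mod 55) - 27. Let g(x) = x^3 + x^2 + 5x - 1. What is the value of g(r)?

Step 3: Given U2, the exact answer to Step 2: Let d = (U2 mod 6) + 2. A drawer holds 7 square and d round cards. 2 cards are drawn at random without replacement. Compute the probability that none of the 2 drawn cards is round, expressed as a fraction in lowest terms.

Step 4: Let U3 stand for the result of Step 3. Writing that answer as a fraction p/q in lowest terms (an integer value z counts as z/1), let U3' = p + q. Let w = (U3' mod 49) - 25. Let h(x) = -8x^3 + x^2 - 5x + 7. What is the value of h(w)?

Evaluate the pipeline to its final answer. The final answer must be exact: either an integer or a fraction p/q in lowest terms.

1801

Step 1: 54473 = 19 * 47 * 61; number of divisors = (1+1) * (1+1) * (1+1) = 8; answer 8
Step 2: U1 = 8; r = -19; 1*(-19)^3 + 1*(-19)^2 + 5*(-19)^1 - 1 = (-6859) + (361) + (-95) + (-1) = -6594; answer -6594
Step 3: U2 = -6594; d = 2; total draws C(9,2) = 36; favorable C(7,2) = 21; P = 7/12; answer 7/12
Step 4: U3 = 7/12; threaded value p + q = 19; w = -6; -8*(-6)^3 + 1*(-6)^2 - 5*(-6)^1 + 7 = (1728) + (36) + (30) + (7) = 1801; answer 1801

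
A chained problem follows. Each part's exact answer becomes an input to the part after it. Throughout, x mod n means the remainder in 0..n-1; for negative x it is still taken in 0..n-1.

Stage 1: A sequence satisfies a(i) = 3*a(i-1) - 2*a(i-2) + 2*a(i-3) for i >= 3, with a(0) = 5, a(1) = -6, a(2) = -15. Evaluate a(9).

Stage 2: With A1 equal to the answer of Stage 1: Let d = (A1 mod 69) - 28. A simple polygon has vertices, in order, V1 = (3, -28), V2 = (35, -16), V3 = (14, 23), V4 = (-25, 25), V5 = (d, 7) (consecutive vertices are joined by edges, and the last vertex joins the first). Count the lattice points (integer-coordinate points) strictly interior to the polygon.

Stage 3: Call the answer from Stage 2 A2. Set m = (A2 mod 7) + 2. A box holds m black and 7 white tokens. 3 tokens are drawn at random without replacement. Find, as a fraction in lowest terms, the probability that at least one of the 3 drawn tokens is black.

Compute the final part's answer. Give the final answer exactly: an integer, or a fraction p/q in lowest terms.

Stage 1: a(3) = 3*(-15) - 2*(-6) + 2*(5) = -23; iterating: a(3)=-23, a(4)=-51, a(5)=-137, a(6)=-355, a(7)=-893, a(8)=-2243, a(9)=-5653; answer -5653
Stage 2: A1 = -5653; d = -23; cross terms: (3*-16 - 35*-28)=932, (35*23 - 14*-16)=1029, (14*25 - -25*23)=925, (-25*7 - -23*25)=400, (-23*-28 - 3*7)=623; twice the area = |3909| = 3909; area = 3909/2; boundary points = 4 + 3 + 1 + 2 + 1 = 11; strictly interior points = area - boundary/2 + 1 = 1950; answer 1950
Stage 3: A2 = 1950; m = 6; total draws C(13,3) = 286; complement C(7,3) = 35; favorable 286 - 35 = 251; P = 251/286; answer 251/286

251/286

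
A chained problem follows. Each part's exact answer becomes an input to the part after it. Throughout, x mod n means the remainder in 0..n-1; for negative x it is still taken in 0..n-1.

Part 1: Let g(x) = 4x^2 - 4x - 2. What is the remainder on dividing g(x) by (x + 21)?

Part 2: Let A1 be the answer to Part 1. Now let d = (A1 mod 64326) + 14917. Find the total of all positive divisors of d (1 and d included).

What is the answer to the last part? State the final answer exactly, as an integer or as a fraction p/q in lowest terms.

16764

Part 1: remainder = value at the root: 4*(-21)^2 - 4*(-21)^1 - 2 = (1764) + (84) + (-2) = 1846; answer 1846
Part 2: A1 = 1846; d = 16763; 16763 is prime, so its only divisors are 1 and 16763; sigma = 1 + 16763 = 16764; answer 16764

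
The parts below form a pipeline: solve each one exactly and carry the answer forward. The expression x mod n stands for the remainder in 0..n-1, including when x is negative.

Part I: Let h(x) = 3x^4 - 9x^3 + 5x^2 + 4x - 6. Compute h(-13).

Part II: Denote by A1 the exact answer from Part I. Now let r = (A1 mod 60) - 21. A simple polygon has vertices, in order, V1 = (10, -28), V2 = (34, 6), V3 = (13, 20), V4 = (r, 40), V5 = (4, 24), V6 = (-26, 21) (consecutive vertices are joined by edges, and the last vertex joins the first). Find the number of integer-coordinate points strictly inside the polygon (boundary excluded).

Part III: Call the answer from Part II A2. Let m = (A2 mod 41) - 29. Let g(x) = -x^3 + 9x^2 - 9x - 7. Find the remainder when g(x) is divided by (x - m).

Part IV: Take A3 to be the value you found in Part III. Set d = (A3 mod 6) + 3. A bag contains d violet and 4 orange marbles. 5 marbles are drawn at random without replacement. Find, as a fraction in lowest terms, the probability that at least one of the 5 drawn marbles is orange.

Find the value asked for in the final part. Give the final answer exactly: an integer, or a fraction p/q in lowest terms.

Part I: 3*(-13)^4 - 9*(-13)^3 + 5*(-13)^2 + 4*(-13)^1 - 6 = (85683) + (19773) + (845) + (-52) + (-6) = 106243; answer 106243
Part II: A1 = 106243; r = 22; cross terms: (10*6 - 34*-28)=1012, (34*20 - 13*6)=602, (13*40 - 22*20)=80, (22*24 - 4*40)=368, (4*21 - -26*24)=708, (-26*-28 - 10*21)=518; twice the area = |3288| = 3288; area = 1644; boundary points = 2 + 7 + 1 + 2 + 3 + 1 = 16; strictly interior points = area - boundary/2 + 1 = 1637; answer 1637
Part III: A2 = 1637; m = 9; remainder = value at the root: -1*(9)^3 + 9*(9)^2 - 9*(9)^1 - 7 = (-729) + (729) + (-81) + (-7) = -88; answer -88
Part IV: A3 = -88; d = 5; total draws C(9,5) = 126; complement C(5,5) = 1; favorable 126 - 1 = 125; P = 125/126; answer 125/126

125/126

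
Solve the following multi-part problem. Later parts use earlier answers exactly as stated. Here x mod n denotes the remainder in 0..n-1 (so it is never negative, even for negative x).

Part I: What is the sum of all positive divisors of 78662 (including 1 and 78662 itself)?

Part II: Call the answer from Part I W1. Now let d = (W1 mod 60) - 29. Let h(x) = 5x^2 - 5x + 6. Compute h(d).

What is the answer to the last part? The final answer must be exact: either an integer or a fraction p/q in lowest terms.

216

Part I: 78662 = 2 * 37 * 1063; sigma = (1 + 2) * (1 + 37) * (1 + 1063) = 3 * 38 * 1064 = 121296; answer 121296
Part II: W1 = 121296; d = 7; 5*(7)^2 - 5*(7)^1 + 6 = (245) + (-35) + (6) = 216; answer 216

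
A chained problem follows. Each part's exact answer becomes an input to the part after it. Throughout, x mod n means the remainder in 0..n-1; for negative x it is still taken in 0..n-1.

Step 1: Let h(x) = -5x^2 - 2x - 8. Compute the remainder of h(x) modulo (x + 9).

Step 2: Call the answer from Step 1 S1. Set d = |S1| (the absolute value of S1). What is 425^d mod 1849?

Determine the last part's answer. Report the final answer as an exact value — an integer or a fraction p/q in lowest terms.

Step 1: remainder = value at the root: -5*(-9)^2 - 2*(-9)^1 - 8 = (-405) + (18) + (-8) = -395; answer -395
Step 2: S1 = -395; d = 395; squarings mod 1849: 425^1=425, 425^2=1272, 425^4=109, 425^8=787, 425^16=1803, 425^32=267, 425^64=1027, 425^128=799, 425^256=496; 425^395 = 425^1 * 425^2 * 425^8 * 425^128 * 425^256 = 1047 (mod 1849); answer 1047

1047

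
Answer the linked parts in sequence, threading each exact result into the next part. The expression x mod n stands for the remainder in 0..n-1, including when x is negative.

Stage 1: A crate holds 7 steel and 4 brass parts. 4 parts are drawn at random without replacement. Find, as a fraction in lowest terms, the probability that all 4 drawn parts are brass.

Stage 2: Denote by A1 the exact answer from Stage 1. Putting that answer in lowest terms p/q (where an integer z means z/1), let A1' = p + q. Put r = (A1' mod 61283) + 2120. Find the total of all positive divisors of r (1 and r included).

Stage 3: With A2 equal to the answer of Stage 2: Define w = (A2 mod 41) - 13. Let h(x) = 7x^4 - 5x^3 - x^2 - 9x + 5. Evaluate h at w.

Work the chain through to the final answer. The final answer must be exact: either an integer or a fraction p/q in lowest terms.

1585875

Stage 1: total draws C(11,4) = 330; favorable C(4,4) = 1; P = 1/330; answer 1/330
Stage 2: A1 = 1/330; threaded value p + q = 331; r = 2451; 2451 = 3 * 19 * 43; sigma = (1 + 3) * (1 + 19) * (1 + 43) = 4 * 20 * 44 = 3520; answer 3520
Stage 3: A2 = 3520; w = 22; 7*(22)^4 - 5*(22)^3 - 1*(22)^2 - 9*(22)^1 + 5 = (1639792) + (-53240) + (-484) + (-198) + (5) = 1585875; answer 1585875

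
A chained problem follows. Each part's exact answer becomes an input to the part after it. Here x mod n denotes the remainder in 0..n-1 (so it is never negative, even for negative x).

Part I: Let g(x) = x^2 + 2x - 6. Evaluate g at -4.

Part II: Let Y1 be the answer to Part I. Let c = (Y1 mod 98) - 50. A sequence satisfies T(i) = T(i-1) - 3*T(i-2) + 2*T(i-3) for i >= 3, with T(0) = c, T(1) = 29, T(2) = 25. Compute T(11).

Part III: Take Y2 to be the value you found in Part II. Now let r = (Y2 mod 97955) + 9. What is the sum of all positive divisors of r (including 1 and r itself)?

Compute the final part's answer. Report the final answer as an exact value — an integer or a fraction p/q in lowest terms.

129600

Part I: 1*(-4)^2 + 2*(-4)^1 - 6 = (16) + (-8) + (-6) = 2; answer 2
Part II: Y1 = 2; c = -48; T(3) = 1*(25) - 3*(29) + 2*(-48) = -158; iterating: T(3)=-158, T(4)=-175, T(5)=349, T(6)=558, T(7)=-839, T(8)=-1815, T(9)=1818, T(10)=5585, T(11)=-3499; answer -3499
Part III: Y2 = -3499; r = 94465; 94465 = 5 * 7 * 2699; sigma = (1 + 5) * (1 + 7) * (1 + 2699) = 6 * 8 * 2700 = 129600; answer 129600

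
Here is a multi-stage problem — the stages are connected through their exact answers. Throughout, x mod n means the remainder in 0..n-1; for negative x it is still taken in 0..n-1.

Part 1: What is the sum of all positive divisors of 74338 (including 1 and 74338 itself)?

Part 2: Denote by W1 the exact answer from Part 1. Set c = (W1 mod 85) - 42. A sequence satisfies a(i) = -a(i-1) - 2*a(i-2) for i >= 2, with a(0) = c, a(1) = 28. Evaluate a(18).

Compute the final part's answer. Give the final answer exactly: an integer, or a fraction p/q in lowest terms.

-17556

Part 1: 74338 = 2 * 11 * 31 * 109; sigma = (1 + 2) * (1 + 11) * (1 + 31) * (1 + 109) = 3 * 12 * 32 * 110 = 126720; answer 126720
Part 2: W1 = 126720; c = 28; a(2) = -1*(28) - 2*(28) = -84; iterating: a(2)=-84, a(3)=28, a(4)=140, a(5)=-196, a(6)=-84, a(7)=476, a(8)=-308, a(9)=-644, a(10)=1260, a(11)=28, a(12)=-2548, a(13)=2492, a(14)=2604, a(15)=-7588, a(16)=2380, a(17)=12796, a(18)=-17556; answer -17556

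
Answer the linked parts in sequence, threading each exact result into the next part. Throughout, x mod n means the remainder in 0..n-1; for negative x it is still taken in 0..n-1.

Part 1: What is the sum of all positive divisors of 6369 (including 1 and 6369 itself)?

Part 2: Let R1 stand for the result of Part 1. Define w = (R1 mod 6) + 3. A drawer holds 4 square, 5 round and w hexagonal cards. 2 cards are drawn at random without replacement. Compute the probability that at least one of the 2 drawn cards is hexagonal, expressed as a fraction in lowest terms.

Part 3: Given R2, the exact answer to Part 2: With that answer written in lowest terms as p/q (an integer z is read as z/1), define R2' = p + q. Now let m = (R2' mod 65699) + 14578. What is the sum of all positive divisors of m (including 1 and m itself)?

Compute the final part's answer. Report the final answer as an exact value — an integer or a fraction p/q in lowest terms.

21894

Part 1: 6369 = 3 * 11 * 193; sigma = (1 + 3) * (1 + 11) * (1 + 193) = 4 * 12 * 194 = 9312; answer 9312
Part 2: R1 = 9312; w = 3; total draws C(12,2) = 66; complement C(9,2) = 36; favorable 66 - 36 = 30; P = 5/11; answer 5/11
Part 3: R2 = 5/11; threaded value p + q = 16; m = 14594; 14594 = 2 * 7297; sigma = (1 + 2) * (1 + 7297) = 3 * 7298 = 21894; answer 21894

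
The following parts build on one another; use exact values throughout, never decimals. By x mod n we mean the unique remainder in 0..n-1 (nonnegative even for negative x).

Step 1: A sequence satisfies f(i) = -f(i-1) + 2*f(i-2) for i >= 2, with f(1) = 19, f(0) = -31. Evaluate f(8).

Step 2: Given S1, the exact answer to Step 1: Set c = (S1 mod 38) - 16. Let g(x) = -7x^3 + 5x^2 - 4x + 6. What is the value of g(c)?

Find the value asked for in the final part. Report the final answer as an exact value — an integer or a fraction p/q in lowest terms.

Step 1: f(2) = -1*(19) + 2*(-31) = -81; iterating: f(2)=-81, f(3)=119, f(4)=-281, f(5)=519, f(6)=-1081, f(7)=2119, f(8)=-4281; answer -4281
Step 2: S1 = -4281; c = -3; -7*(-3)^3 + 5*(-3)^2 - 4*(-3)^1 + 6 = (189) + (45) + (12) + (6) = 252; answer 252

252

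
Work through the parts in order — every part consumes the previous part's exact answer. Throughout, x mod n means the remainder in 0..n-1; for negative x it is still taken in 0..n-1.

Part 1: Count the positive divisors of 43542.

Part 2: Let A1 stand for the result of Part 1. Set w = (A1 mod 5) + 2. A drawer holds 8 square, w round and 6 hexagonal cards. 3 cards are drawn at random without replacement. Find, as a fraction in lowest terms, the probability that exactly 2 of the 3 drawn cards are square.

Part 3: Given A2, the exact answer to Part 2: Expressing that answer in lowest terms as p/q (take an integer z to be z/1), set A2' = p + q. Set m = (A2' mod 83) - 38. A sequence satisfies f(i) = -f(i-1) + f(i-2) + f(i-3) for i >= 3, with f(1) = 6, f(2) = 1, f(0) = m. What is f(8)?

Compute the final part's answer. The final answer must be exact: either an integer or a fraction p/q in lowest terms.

-2

Part 1: 43542 = 2 * 3^2 * 41 * 59; number of divisors = (1+1) * (2+1) * (1+1) * (1+1) = 24; answer 24
Part 2: A1 = 24; w = 6; total draws C(20,3) = 1140; favorable C(8,2)*C(12,1) = 336; P = 28/95; answer 28/95
Part 3: A2 = 28/95; threaded value p + q = 123; m = 2; f(3) = -1*(1) + 1*(6) + 1*(2) = 7; iterating: f(3)=7, f(4)=0, f(5)=8, f(6)=-1, f(7)=9, f(8)=-2; answer -2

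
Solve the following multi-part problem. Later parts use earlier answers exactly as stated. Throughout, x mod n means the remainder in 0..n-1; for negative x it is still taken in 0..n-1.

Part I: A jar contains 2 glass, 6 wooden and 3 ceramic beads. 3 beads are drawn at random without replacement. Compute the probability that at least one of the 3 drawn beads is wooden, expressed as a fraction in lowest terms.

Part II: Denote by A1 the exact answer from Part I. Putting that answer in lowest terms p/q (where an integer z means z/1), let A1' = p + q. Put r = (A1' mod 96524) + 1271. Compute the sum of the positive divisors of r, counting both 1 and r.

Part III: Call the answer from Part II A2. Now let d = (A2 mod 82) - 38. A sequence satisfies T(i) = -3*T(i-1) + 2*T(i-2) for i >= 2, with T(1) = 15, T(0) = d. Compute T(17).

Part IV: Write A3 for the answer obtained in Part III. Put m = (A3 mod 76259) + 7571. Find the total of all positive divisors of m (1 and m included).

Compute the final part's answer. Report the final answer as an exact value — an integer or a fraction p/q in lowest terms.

Part I: total draws C(11,3) = 165; complement C(5,3) = 10; favorable 165 - 10 = 155; P = 31/33; answer 31/33
Part II: A1 = 31/33; threaded value p + q = 64; r = 1335; 1335 = 3 * 5 * 89; sigma = (1 + 3) * (1 + 5) * (1 + 89) = 4 * 6 * 90 = 2160; answer 2160
Part III: A2 = 2160; d = -10; T(2) = -3*(15) + 2*(-10) = -65; iterating: T(2)=-65, T(3)=225, T(4)=-805, T(5)=2865, T(6)=-10205, T(7)=36345, T(8)=-129445, T(9)=461025, T(10)=-1641965, T(11)=5847945, T(12)=-20827765, T(13)=74179185, T(14)=-264193085, T(15)=940937625, T(16)=-3351199045, T(17)=11935472385; answer 11935472385
Part IV: A3 = 11935472385; m = 31348; 31348 = 2^2 * 17 * 461; sigma = (1 + 2 + 4) * (1 + 17) * (1 + 461) = 7 * 18 * 462 = 58212; answer 58212

58212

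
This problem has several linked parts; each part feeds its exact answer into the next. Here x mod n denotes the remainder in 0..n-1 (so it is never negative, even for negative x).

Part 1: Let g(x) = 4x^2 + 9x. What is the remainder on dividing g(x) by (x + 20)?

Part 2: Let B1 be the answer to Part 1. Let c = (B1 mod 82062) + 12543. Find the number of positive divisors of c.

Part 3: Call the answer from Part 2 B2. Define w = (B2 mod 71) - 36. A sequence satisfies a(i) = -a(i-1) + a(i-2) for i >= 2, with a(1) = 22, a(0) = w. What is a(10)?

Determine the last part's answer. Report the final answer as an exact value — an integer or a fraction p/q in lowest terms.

Part 1: remainder = value at the root: 4*(-20)^2 + 9*(-20)^1 = (1600) + (-180) = 1420; answer 1420
Part 2: B1 = 1420; c = 13963; 13963 is prime, so its only divisors are 1 and 13963; count = 2; answer 2
Part 3: B2 = 2; w = -34; a(2) = -1*(22) + 1*(-34) = -56; iterating: a(2)=-56, a(3)=78, a(4)=-134, a(5)=212, a(6)=-346, a(7)=558, a(8)=-904, a(9)=1462, a(10)=-2366; answer -2366

-2366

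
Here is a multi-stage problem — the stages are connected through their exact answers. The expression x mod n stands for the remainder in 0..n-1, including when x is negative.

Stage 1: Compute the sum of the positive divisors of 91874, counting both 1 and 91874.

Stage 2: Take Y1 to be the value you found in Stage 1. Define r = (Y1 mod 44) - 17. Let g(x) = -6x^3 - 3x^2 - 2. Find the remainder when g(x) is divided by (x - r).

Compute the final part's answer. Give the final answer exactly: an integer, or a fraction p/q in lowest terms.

12673

Stage 1: 91874 = 2 * 71 * 647; sigma = (1 + 2) * (1 + 71) * (1 + 647) = 3 * 72 * 648 = 139968; answer 139968
Stage 2: Y1 = 139968; r = -13; remainder = value at the root: -6*(-13)^3 - 3*(-13)^2 - 2 = (13182) + (-507) + (-2) = 12673; answer 12673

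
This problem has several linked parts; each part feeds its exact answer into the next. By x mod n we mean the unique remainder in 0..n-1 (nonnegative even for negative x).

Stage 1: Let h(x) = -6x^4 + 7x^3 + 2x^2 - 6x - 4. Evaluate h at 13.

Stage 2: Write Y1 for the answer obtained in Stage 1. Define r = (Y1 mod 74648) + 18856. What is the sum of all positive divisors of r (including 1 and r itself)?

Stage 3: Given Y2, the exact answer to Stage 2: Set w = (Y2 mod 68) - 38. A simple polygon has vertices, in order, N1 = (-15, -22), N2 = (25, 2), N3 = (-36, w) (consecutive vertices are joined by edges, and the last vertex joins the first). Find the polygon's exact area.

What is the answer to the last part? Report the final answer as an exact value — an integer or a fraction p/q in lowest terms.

Stage 1: -6*(13)^4 + 7*(13)^3 + 2*(13)^2 - 6*(13)^1 - 4 = (-171366) + (15379) + (338) + (-78) + (-4) = -155731; answer -155731
Stage 2: Y1 = -155731; r = 87069; 87069 = 3 * 29023; sigma = (1 + 3) * (1 + 29023) = 4 * 29024 = 116096; answer 116096
Stage 3: Y2 = 116096; w = -18; cross terms: (-15*2 - 25*-22)=520, (25*-18 - -36*2)=-378, (-36*-22 - -15*-18)=522; twice the area = |664| = 664; area = 332; answer 332

332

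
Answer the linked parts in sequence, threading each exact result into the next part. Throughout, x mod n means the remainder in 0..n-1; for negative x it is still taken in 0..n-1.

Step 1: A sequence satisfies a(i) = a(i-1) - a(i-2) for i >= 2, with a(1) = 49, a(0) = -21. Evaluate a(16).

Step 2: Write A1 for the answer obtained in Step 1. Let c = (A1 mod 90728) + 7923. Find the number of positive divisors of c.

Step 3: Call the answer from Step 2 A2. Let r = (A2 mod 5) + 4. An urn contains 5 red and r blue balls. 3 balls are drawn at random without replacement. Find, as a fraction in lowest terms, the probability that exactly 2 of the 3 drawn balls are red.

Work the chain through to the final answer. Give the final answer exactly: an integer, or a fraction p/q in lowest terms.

Step 1: a(2) = 1*(49) - 1*(-21) = 70; iterating: a(2)=70, a(3)=21, a(4)=-49, a(5)=-70, a(6)=-21, a(7)=49, a(8)=70, a(9)=21, a(10)=-49, a(11)=-70, a(12)=-21, a(13)=49, a(14)=70, a(15)=21, a(16)=-49; answer -49
Step 2: A1 = -49; c = 98602; 98602 = 2 * 7 * 7043; number of divisors = (1+1) * (1+1) * (1+1) = 8; answer 8
Step 3: A2 = 8; r = 7; total draws C(12,3) = 220; favorable C(5,2)*C(7,1) = 70; P = 7/22; answer 7/22

7/22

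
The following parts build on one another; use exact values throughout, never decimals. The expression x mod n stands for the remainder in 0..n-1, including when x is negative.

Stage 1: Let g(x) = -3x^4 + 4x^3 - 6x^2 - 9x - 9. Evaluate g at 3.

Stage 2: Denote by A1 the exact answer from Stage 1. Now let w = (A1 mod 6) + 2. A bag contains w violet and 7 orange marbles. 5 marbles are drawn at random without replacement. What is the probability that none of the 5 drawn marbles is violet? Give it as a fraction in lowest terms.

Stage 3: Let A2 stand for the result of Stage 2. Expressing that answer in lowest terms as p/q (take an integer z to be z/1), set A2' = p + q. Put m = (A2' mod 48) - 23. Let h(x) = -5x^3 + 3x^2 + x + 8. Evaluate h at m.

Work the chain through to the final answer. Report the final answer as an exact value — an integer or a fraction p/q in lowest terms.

-2352

Stage 1: -3*(3)^4 + 4*(3)^3 - 6*(3)^2 - 9*(3)^1 - 9 = (-243) + (108) + (-54) + (-27) + (-9) = -225; answer -225
Stage 2: A1 = -225; w = 5; total draws C(12,5) = 792; favorable C(7,5) = 21; P = 7/264; answer 7/264
Stage 3: A2 = 7/264; threaded value p + q = 271; m = 8; -5*(8)^3 + 3*(8)^2 + 1*(8)^1 + 8 = (-2560) + (192) + (8) + (8) = -2352; answer -2352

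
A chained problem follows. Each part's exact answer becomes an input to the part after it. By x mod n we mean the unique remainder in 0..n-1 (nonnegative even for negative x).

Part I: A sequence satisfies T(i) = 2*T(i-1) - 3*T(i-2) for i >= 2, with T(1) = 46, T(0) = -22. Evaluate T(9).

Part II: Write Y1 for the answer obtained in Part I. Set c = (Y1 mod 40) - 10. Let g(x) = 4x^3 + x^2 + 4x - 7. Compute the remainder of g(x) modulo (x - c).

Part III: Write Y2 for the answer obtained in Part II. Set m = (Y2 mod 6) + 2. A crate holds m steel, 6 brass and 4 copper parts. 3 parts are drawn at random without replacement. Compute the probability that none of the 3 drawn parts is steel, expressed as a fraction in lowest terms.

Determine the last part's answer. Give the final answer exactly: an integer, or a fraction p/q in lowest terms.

Part I: T(2) = 2*(46) - 3*(-22) = 158; iterating: T(2)=158, T(3)=178, T(4)=-118, T(5)=-770, T(6)=-1186, T(7)=-62, T(8)=3434, T(9)=7054; answer 7054
Part II: Y1 = 7054; c = 4; remainder = value at the root: 4*(4)^3 + 1*(4)^2 + 4*(4)^1 - 7 = (256) + (16) + (16) + (-7) = 281; answer 281
Part III: Y2 = 281; m = 7; total draws C(17,3) = 680; favorable C(10,3) = 120; P = 3/17; answer 3/17

3/17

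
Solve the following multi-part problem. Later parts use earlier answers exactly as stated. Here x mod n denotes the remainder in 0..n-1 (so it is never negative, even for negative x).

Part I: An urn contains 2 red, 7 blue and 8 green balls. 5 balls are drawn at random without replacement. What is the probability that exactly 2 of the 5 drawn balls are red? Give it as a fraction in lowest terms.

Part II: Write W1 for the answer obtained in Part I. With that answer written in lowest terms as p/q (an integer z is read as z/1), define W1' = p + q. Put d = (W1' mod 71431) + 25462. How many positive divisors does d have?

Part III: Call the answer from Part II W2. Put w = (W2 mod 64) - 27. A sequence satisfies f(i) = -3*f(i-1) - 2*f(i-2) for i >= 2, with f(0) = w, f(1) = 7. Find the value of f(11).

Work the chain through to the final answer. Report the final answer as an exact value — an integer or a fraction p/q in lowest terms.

Part I: total draws C(17,5) = 6188; favorable C(2,2)*C(15,3) = 455; P = 5/68; answer 5/68
Part II: W1 = 5/68; threaded value p + q = 73; d = 25535; 25535 = 5 * 5107; number of divisors = (1+1) * (1+1) = 4; answer 4
Part III: W2 = 4; w = -23; f(2) = -3*(7) - 2*(-23) = 25; iterating: f(2)=25, f(3)=-89, f(4)=217, f(5)=-473, f(6)=985, f(7)=-2009, f(8)=4057, f(9)=-8153, f(10)=16345, f(11)=-32729; answer -32729

-32729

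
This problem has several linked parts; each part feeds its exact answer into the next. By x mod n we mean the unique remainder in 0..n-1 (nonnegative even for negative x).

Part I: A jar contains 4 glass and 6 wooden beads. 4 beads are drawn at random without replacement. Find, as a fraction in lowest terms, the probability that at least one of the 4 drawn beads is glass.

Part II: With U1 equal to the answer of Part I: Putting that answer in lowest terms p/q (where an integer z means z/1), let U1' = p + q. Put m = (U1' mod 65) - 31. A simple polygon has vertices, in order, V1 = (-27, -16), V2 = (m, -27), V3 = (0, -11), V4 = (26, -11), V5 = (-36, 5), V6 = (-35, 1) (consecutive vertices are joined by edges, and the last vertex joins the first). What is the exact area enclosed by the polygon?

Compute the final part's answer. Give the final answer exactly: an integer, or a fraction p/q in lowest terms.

1455/2

Part I: total draws C(10,4) = 210; complement C(6,4) = 15; favorable 210 - 15 = 195; P = 13/14; answer 13/14
Part II: U1 = 13/14; threaded value p + q = 27; m = -4; cross terms: (-27*-27 - -4*-16)=665, (-4*-11 - 0*-27)=44, (0*-11 - 26*-11)=286, (26*5 - -36*-11)=-266, (-36*1 - -35*5)=139, (-35*-16 - -27*1)=587; twice the area = |1455| = 1455; area = 1455/2; answer 1455/2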